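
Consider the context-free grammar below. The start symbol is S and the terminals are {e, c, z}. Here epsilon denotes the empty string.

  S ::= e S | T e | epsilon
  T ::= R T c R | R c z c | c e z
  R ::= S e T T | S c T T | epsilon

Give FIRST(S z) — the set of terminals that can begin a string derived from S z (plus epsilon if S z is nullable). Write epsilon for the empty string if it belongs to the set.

FIRST(S): from S::=e S we get {e}; from S::=T e we get {c, e}; from S::=epsilon we get {epsilon}. So FIRST(S) = {epsilon, c, e}.
FIRST(R): from R::=S e T T we get {c, e}; from R::=S c T T we get {c, e}; from R::=epsilon we get {epsilon}. So FIRST(R) = {epsilon, c, e}.
FIRST(T): from T::=R T c R we get {c, e}; from T::=R c z c we get {c, e}; from T::=c e z we get {c}. So FIRST(T) = {c, e}.
FIRST(S z): take FIRST of each symbol in turn, carrying on past any symbol whose FIRST contains epsilon; result {c, e, z}.

{c, e, z}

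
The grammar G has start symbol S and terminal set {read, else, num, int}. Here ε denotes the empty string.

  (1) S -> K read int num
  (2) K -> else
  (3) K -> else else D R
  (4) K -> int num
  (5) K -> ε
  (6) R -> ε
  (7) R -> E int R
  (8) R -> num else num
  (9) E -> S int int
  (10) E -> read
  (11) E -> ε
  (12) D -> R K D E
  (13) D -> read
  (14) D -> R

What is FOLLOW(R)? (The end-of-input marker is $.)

FIRST(K): from K->else we get {else}; from K->else else D R we get {else}; from K->int num we get {int}; from K->ε we get {ε}. So FIRST(K) = {ε, else, int}.
FIRST(S): from S->K read int num we get {else, int, read}. So FIRST(S) = {else, int, read}.
FIRST(E): from E->S int int we get {else, int, read}; from E->read we get {read}; from E->ε we get {ε}. So FIRST(E) = {ε, else, int, read}.
FIRST(R): from R->ε we get {ε}; from R->E int R we get {else, int, read}; from R->num else num we get {num}. So FIRST(R) = {ε, else, int, num, read}.
FIRST(D): from D->R K D E we get {ε, else, int, num, read}; from D->read we get {read}; from D->R we get {ε, else, int, num, read}. So FIRST(D) = {ε, else, int, num, read}.
FOLLOW(S) includes $ since S is the start symbol.
FOLLOW(S): in E->S int int, S is followed by int int with FIRST {int}. Thus FOLLOW(S) = {$, int}.
FOLLOW(K): in S->K read int num, K is followed by read int num with FIRST {read}; in D->R K D E, K is followed by D E with FIRST {ε, else, int, num, read}; in D->R K D E, the suffix after K is nullable, so FOLLOW(K) ⊇ FOLLOW(D) = {else, int, num, read}. Thus FOLLOW(K) = {else, int, num, read}.
FOLLOW(D): in K->else else D R, D is followed by R with FIRST {ε, else, int, num, read}; in K->else else D R, the suffix after D is nullable, so FOLLOW(D) ⊇ FOLLOW(K) = {else, int, num, read}; in D->R K D E, D is followed by E with FIRST {ε, else, int, read}; in D->R K D E, the suffix after D is nullable (adds nothing new). Thus FOLLOW(D) = {else, int, num, read}.
FOLLOW(R): in K->else else D R, the suffix after R is empty, so FOLLOW(R) ⊇ FOLLOW(K) = {else, int, num, read}; in R->E int R, the suffix after R is empty (adds nothing new); in D->R K D E, R is followed by K D E with FIRST {ε, else, int, num, read}; in D->R K D E, the suffix after R is nullable, so FOLLOW(R) ⊇ FOLLOW(D) = {else, int, num, read}; in D->R, the suffix after R is empty, so FOLLOW(R) ⊇ FOLLOW(D) = {else, int, num, read}. Thus FOLLOW(R) = {else, int, num, read}.
FOLLOW(E): in R->E int R, E is followed by int R with FIRST {int}; in D->R K D E, the suffix after E is empty, so FOLLOW(E) ⊇ FOLLOW(D) = {else, int, num, read}. Thus FOLLOW(E) = {else, int, num, read}.

{else, int, num, read}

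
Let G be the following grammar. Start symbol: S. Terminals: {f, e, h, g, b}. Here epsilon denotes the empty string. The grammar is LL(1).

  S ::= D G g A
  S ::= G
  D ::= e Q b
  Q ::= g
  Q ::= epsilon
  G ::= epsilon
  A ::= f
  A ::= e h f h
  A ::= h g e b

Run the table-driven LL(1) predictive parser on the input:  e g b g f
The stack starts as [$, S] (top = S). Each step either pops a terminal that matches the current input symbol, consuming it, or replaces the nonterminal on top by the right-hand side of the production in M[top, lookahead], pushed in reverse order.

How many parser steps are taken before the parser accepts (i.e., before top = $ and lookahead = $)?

      Stack          Input        Action
   1  $ S            e g b g f $  expand S ::= D G g A
   2  $ A g G D      e g b g f $  expand D ::= e Q b
   3  $ A g G b Q e  e g b g f $  match e
   4  $ A g G b Q    g b g f $    expand Q ::= g
   5  $ A g G b g    g b g f $    match g
   6  $ A g G b      b g f $      match b
   7  $ A g G        g f $        expand G ::= epsilon
   8  $ A g          g f $        match g
   9  $ A            f $          expand A ::= f
  10  $ f            f $          match f
Accept reached after 10 steps.

10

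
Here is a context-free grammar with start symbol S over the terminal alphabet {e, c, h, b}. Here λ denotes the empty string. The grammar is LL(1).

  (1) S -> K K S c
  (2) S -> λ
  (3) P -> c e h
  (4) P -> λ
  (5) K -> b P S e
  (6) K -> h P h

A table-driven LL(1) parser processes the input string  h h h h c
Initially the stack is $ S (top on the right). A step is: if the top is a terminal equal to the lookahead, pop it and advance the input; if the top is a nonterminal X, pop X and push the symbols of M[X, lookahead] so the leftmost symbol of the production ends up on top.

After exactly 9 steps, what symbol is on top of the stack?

step 1: stack=$ S  input=h h h h c $  — expand S -> K K S c
step 2: stack=$ c S K K  input=h h h h c $  — expand K -> h P h
step 3: stack=$ c S K h P h  input=h h h h c $  — match h
step 4: stack=$ c S K h P  input=h h h c $  — expand P -> λ
step 5: stack=$ c S K h  input=h h h c $  — match h
step 6: stack=$ c S K  input=h h c $  — expand K -> h P h
step 7: stack=$ c S h P h  input=h h c $  — match h
step 8: stack=$ c S h P  input=h c $  — expand P -> λ
step 9: stack=$ c S h  input=h c $  — match h
Stack after step 9: $ c S (top = S).

S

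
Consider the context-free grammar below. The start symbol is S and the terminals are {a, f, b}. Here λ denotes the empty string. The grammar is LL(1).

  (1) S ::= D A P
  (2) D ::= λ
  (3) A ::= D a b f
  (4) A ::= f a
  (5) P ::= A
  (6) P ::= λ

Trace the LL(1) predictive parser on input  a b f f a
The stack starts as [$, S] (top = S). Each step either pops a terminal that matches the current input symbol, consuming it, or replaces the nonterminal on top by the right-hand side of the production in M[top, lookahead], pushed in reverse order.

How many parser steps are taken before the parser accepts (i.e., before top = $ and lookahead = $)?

11

step 1: stack=$ S  input=a b f f a $  — expand S ::= D A P
step 2: stack=$ P A D  input=a b f f a $  — expand D ::= λ
step 3: stack=$ P A  input=a b f f a $  — expand A ::= D a b f
step 4: stack=$ P f b a D  input=a b f f a $  — expand D ::= λ
step 5: stack=$ P f b a  input=a b f f a $  — match a
step 6: stack=$ P f b  input=b f f a $  — match b
step 7: stack=$ P f  input=f f a $  — match f
step 8: stack=$ P  input=f a $  — expand P ::= A
step 9: stack=$ A  input=f a $  — expand A ::= f a
step 10: stack=$ a f  input=f a $  — match f
step 11: stack=$ a  input=a $  — match a
Accept reached after 11 steps.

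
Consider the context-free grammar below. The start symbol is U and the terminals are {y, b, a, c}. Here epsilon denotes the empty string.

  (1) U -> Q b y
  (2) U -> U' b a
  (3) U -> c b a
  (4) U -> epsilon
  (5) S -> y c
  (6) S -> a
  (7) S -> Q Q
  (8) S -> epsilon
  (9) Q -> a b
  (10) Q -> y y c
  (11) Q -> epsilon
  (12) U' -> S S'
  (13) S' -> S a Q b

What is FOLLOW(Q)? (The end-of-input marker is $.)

{a, b, y}

FIRST(Q): from Q->a b we get {a}; from Q->y y c we get {y}; from Q->epsilon we get {epsilon}. So FIRST(Q) = {epsilon, a, y}.
FIRST(S): from S->y c we get {y}; from S->a we get {a}; from S->Q Q we get {epsilon, a, y}; from S->epsilon we get {epsilon}. So FIRST(S) = {epsilon, a, y}.
FIRST(S'): from S'->S a Q b we get {a, y}. So FIRST(S') = {a, y}.
FIRST(U'): from U'->S S' we get {a, y}. So FIRST(U') = {a, y}.
FIRST(U): from U->Q b y we get {a, b, y}; from U->U' b a we get {a, y}; from U->c b a we get {c}; from U->epsilon we get {epsilon}. So FIRST(U) = {epsilon, a, b, c, y}.
FOLLOW(U) includes $ since U is the start symbol.
FOLLOW(U): U appears on no right-hand side. Thus FOLLOW(U) = {$}.
FOLLOW(S): in U'->S S', S is followed by S' with FIRST {a, y}; in S'->S a Q b, S is followed by a Q b with FIRST {a}. Thus FOLLOW(S) = {a, y}.
FOLLOW(Q): in U->Q b y, Q is followed by b y with FIRST {b}; in S->Q Q (occurrence 1), Q is followed by Q with FIRST {epsilon, a, y}; in S->Q Q (occurrence 1), the suffix after Q is nullable, so FOLLOW(Q) ⊇ FOLLOW(S) = {a, y}; in S->Q Q (occurrence 2), the suffix after Q is empty, so FOLLOW(Q) ⊇ FOLLOW(S) = {a, y}; in S'->S a Q b, Q is followed by b with FIRST {b}. Thus FOLLOW(Q) = {a, b, y}.
FOLLOW(U'): in U->U' b a, U' is followed by b a with FIRST {b}. Thus FOLLOW(U') = {b}.
FOLLOW(S'): in U'->S S', the suffix after S' is empty, so FOLLOW(S') ⊇ FOLLOW(U') = {b}. Thus FOLLOW(S') = {b}.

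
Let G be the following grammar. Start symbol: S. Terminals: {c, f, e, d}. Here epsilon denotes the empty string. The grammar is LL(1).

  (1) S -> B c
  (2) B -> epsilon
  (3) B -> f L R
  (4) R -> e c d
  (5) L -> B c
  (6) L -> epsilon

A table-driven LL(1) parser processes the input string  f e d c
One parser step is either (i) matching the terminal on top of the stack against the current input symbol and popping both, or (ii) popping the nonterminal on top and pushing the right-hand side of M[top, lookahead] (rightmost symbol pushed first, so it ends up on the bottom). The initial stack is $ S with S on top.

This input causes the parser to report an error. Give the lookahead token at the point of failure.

d

step 1: stack=$ S  input=f e d c $  — expand S -> B c
step 2: stack=$ c B  input=f e d c $  — expand B -> f L R
step 3: stack=$ c R L f  input=f e d c $  — match f
step 4: stack=$ c R L  input=e d c $  — expand L -> epsilon
step 5: stack=$ c R  input=e d c $  — expand R -> e c d
step 6: stack=$ c d c e  input=e d c $  — match e
step 7: stack=$ c d c  input=d c $  — error: top is terminal c but lookahead is d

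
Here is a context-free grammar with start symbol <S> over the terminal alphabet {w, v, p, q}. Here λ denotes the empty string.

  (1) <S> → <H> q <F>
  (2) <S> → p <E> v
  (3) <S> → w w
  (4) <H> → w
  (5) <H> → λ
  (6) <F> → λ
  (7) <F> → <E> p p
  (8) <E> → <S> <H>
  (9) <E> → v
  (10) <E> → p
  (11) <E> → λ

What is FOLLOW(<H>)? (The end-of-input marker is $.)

{p, q, v}

FIRST(<H>): from <H>→w we get {w}; from <H>→λ we get {λ}. So FIRST(<H>) = {λ, w}.
FIRST(<S>): from <S>→<H> q <F> we get {q, w}; from <S>→p <E> v we get {p}; from <S>→w w we get {w}. So FIRST(<S>) = {p, q, w}.
FIRST(<E>): from <E>→<S> <H> we get {p, q, w}; from <E>→v we get {v}; from <E>→p we get {p}; from <E>→λ we get {λ}. So FIRST(<E>) = {λ, p, q, v, w}.
FIRST(<F>): from <F>→λ we get {λ}; from <F>→<E> p p we get {p, q, v, w}. So FIRST(<F>) = {λ, p, q, v, w}.
FOLLOW(<S>) includes $ since <S> is the start symbol.
FOLLOW(<E>): in <S>→p <E> v, <E> is followed by v with FIRST {v}; in <F>→<E> p p, <E> is followed by p p with FIRST {p}. Thus FOLLOW(<E>) = {p, v}.
FOLLOW(<S>): in <E>→<S> <H>, <S> is followed by <H> with FIRST {λ, w}; in <E>→<S> <H>, the suffix after <S> is nullable, so FOLLOW(<S>) ⊇ FOLLOW(<E>) = {p, v}. Thus FOLLOW(<S>) = {$, p, v, w}.
FOLLOW(<H>): in <S>→<H> q <F>, <H> is followed by q <F> with FIRST {q}; in <E>→<S> <H>, the suffix after <H> is empty, so FOLLOW(<H>) ⊇ FOLLOW(<E>) = {p, v}. Thus FOLLOW(<H>) = {p, q, v}.
FOLLOW(<F>): in <S>→<H> q <F>, the suffix after <F> is empty, so FOLLOW(<F>) ⊇ FOLLOW(<S>) = {$, p, v, w}. Thus FOLLOW(<F>) = {$, p, v, w}.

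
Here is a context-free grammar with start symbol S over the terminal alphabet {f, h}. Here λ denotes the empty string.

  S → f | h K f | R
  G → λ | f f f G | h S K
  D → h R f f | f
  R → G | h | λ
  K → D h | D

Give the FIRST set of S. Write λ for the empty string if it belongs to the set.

{λ, f, h}

FIRST(G) = {λ, f, h}
FIRST(D) = {f, h}
FIRST(R) = {λ, f, h}  (via G)
FIRST(K) = {f, h}  (via D h, D)
FIRST(S) = {λ, f, h}  (via R)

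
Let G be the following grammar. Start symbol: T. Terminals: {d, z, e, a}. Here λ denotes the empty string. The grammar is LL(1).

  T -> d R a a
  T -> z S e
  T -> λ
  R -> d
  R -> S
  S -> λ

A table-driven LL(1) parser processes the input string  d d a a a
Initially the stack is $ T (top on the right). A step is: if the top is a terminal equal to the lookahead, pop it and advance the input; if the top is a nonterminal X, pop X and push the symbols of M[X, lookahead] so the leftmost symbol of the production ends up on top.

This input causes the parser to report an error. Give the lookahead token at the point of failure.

a

step 1: stack=$ T  input=d d a a a $  — expand T -> d R a a
step 2: stack=$ a a R d  input=d d a a a $  — match d
step 3: stack=$ a a R  input=d a a a $  — expand R -> d
step 4: stack=$ a a d  input=d a a a $  — match d
step 5: stack=$ a a  input=a a a $  — match a
step 6: stack=$ a  input=a a $  — match a
step 7: stack=$  input=a $  — error: stack empty but input remains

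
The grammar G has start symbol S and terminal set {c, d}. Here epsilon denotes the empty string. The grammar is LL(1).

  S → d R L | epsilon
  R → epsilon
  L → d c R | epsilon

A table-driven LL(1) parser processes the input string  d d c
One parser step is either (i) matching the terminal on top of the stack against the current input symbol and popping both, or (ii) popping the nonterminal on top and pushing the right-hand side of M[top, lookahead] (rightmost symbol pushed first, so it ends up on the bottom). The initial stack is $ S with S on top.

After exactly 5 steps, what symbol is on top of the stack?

c

     Stack    Input    Action
  1  $ S      d d c $  expand S → d R L
  2  $ L R d  d d c $  match d
  3  $ L R    d c $    expand R → epsilon
  4  $ L      d c $    expand L → d c R
  5  $ R c d  d c $    match d
Stack after step 5: $ R c (top = c).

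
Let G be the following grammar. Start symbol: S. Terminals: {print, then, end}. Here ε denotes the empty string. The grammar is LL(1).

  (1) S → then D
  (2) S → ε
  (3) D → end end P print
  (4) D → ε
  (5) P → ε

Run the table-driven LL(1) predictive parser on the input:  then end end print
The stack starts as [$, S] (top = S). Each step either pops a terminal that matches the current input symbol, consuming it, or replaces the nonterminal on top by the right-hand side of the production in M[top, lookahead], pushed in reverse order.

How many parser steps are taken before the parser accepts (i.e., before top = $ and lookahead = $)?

     Stack              Input                 Action
  1  $ S                then end end print $  expand S → then D
  2  $ D then           then end end print $  match then
  3  $ D                end end print $       expand D → end end P print
  4  $ print P end end  end end print $       match end
  5  $ print P end      end print $           match end
  6  $ print P          print $               expand P → ε
  7  $ print            print $               match print
Accept reached after 7 steps.

7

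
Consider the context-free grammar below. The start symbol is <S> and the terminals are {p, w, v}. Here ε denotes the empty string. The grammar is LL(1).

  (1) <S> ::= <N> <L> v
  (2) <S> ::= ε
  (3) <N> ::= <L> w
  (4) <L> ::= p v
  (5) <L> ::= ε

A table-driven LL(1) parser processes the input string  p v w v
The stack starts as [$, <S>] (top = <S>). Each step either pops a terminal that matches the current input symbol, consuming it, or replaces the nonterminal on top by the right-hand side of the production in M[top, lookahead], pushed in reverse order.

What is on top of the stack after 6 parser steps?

<L>

     Stack          Input      Action
  1  $ <S>          p v w v $  expand <S> ::= <N> <L> v
  2  $ v <L> <N>    p v w v $  expand <N> ::= <L> w
  3  $ v <L> w <L>  p v w v $  expand <L> ::= p v
  4  $ v <L> w v p  p v w v $  match p
  5  $ v <L> w v    v w v $    match v
  6  $ v <L> w      w v $      match w
Stack after step 6: $ v <L> (top = <L>).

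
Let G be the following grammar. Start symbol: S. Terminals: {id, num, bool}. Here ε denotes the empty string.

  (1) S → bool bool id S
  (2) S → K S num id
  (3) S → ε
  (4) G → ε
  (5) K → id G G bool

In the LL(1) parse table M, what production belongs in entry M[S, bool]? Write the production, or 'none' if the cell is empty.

FIRST(G): from G→ε we get {ε}. So FIRST(G) = {ε}.
FIRST(K): from K→id G G bool we get {id}. So FIRST(K) = {id}.
FIRST(S): from S→bool bool id S we get {bool}; from S→K S num id we get {id}; from S→ε we get {ε}. So FIRST(S) = {ε, bool, id}.
FOLLOW(S) includes $ since S is the start symbol.
FOLLOW(S): in S→bool bool id S, the suffix after S is empty (adds nothing new); in S→K S num id, S is followed by num id with FIRST {num}. Thus FOLLOW(S) = {$, num}.
For S → bool bool id S: FIRST(bool bool id S) = {bool}, so it goes in M[S, t] for t ∈ {bool}.
For S → K S num id: FIRST(K S num id) = {id}, so it goes in M[S, t] for t ∈ {id}.
For S → ε: FIRST(ε) = {ε}, so it goes in M[S, t] for t ∈ {}; since ε ∈ FIRST, also for every t ∈ FOLLOW(S) = {$, num}.

S → bool bool id S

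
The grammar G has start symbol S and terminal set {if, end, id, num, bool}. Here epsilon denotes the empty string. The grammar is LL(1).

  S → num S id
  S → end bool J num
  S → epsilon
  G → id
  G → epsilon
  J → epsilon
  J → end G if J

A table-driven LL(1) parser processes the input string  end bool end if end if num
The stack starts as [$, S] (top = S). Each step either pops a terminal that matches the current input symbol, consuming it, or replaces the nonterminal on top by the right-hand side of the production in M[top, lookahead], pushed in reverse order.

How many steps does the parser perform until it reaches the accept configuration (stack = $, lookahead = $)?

      Stack             Input                         Action
   1  $ S               end bool end if end if num $  expand S → end bool J num
   2  $ num J bool end  end bool end if end if num $  match end
   3  $ num J bool      bool end if end if num $      match bool
   4  $ num J           end if end if num $           expand J → end G if J
   5  $ num J if G end  end if end if num $           match end
   6  $ num J if G      if end if num $               expand G → epsilon
   7  $ num J if        if end if num $               match if
   8  $ num J           end if num $                  expand J → end G if J
   9  $ num J if G end  end if num $                  match end
  10  $ num J if G      if num $                      expand G → epsilon
  11  $ num J if        if num $                      match if
  12  $ num J           num $                         expand J → epsilon
  13  $ num             num $                         match num
Accept reached after 13 steps.

13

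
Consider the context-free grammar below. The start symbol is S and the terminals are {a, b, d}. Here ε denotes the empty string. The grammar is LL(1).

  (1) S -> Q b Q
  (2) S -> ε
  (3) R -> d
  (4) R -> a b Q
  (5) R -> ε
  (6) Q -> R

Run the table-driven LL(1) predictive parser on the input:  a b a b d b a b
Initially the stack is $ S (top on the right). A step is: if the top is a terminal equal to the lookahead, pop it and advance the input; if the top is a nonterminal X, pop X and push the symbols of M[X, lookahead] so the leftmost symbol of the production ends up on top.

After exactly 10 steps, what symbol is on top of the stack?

R

      Stack        Input              Action
   1  $ S          a b a b d b a b $  expand S -> Q b Q
   2  $ Q b Q      a b a b d b a b $  expand Q -> R
   3  $ Q b R      a b a b d b a b $  expand R -> a b Q
   4  $ Q b Q b a  a b a b d b a b $  match a
   5  $ Q b Q b    b a b d b a b $    match b
   6  $ Q b Q      a b d b a b $      expand Q -> R
   7  $ Q b R      a b d b a b $      expand R -> a b Q
   8  $ Q b Q b a  a b d b a b $      match a
   9  $ Q b Q b    b d b a b $        match b
  10  $ Q b Q      d b a b $          expand Q -> R
Stack after step 10: $ Q b R (top = R).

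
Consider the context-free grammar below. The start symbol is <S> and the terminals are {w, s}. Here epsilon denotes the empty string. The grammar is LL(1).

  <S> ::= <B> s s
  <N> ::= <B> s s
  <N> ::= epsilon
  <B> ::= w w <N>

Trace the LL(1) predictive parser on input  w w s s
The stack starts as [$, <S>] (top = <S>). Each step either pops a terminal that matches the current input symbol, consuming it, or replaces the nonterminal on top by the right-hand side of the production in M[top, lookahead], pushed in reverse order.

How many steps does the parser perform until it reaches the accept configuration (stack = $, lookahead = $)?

7

step 1: stack=$ <S>  input=w w s s $  — expand <S> ::= <B> s s
step 2: stack=$ s s <B>  input=w w s s $  — expand <B> ::= w w <N>
step 3: stack=$ s s <N> w w  input=w w s s $  — match w
step 4: stack=$ s s <N> w  input=w s s $  — match w
step 5: stack=$ s s <N>  input=s s $  — expand <N> ::= epsilon
step 6: stack=$ s s  input=s s $  — match s
step 7: stack=$ s  input=s $  — match s
Accept reached after 7 steps.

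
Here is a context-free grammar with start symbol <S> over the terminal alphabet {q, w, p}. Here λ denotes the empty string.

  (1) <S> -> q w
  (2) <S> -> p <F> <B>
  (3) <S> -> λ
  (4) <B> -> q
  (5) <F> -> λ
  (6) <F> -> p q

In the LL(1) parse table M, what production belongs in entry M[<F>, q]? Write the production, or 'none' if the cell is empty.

<F> -> λ

FIRST(<S>): from <S>->q w we get {q}; from <S>->p <F> <B> we get {p}; from <S>->λ we get {λ}. So FIRST(<S>) = {λ, p, q}.
FIRST(<B>): from <B>->q we get {q}. So FIRST(<B>) = {q}.
FIRST(<F>): from <F>->λ we get {λ}; from <F>->p q we get {p}. So FIRST(<F>) = {λ, p}.
FOLLOW(<S>) includes $ since <S> is the start symbol.
FOLLOW(<F>): in <S>->p <F> <B>, <F> is followed by <B> with FIRST {q}. Thus FOLLOW(<F>) = {q}.
For <F> -> λ: FIRST(λ) = {λ}, so it goes in M[<F>, t] for t ∈ {}; since λ ∈ FIRST, also for every t ∈ FOLLOW(<F>) = {q}.
For <F> -> p q: FIRST(p q) = {p}, so it goes in M[<F>, t] for t ∈ {p}.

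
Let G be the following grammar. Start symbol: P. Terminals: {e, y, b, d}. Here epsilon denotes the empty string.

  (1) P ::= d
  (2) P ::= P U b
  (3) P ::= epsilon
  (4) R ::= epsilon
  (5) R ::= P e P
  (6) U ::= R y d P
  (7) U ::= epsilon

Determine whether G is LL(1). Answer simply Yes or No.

FIRST(P) = {epsilon, b, d, e, y}
FIRST(R) = {epsilon, b, d, e, y}
FIRST(U) = {epsilon, b, d, e, y}
FOLLOW(P) = {$, b, d, e, y}
FOLLOW(R) = {y}
FOLLOW(U) = {b}
Cell M[P, b] receives both P ::= P U b and P ::= epsilon — the grammar is not LL(1).

No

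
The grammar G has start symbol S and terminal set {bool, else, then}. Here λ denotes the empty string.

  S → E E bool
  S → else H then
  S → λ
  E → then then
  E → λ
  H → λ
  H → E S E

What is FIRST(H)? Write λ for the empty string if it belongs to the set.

FIRST(E): from E→then then we get {then}; from E→λ we get {λ}. So FIRST(E) = {λ, then}.
FIRST(S): from S→E E bool we get {bool, then}; from S→else H then we get {else}; from S→λ we get {λ}. So FIRST(S) = {λ, bool, else, then}.
FIRST(H): from H→λ we get {λ}; from H→E S E we get {λ, bool, else, then}. So FIRST(H) = {λ, bool, else, then}.

{λ, bool, else, then}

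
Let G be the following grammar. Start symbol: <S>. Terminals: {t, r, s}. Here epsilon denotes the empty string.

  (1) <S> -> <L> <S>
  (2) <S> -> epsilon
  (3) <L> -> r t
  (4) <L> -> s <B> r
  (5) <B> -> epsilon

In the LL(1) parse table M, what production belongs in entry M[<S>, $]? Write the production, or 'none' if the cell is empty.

FIRST(<L>) = {r, s}
FIRST(<B>) = {epsilon}
FIRST(<S>) = {epsilon, r, s}  (via <L> <S>)
FOLLOW(<S>) includes $ since <S> is the start symbol.
FOLLOW(<S>): in <S>-><L> <S>, the suffix after <S> is empty (adds nothing new). Thus FOLLOW(<S>) = {$}.
For <S> -> <L> <S>: FIRST(<L> <S>) = {r, s}, so it goes in M[<S>, t] for t ∈ {r, s}.
For <S> -> epsilon: FIRST(epsilon) = {epsilon}, so it goes in M[<S>, t] for t ∈ {}; since epsilon ∈ FIRST, also for every t ∈ FOLLOW(<S>) = {$}.

<S> -> epsilon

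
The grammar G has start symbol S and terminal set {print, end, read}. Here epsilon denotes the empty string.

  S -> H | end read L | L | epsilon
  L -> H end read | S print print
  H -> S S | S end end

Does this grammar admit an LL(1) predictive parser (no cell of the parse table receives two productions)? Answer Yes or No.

No

FIRST(S) = {epsilon, end, print}
FIRST(L) = {end, print}
FIRST(H) = {epsilon, end, print}
FOLLOW(S) = {$, end, print}
FOLLOW(L) = {$, end, print}
FOLLOW(H) = {$, end, print}
Cell M[H, end] receives both H -> S S and H -> S end end — the grammar is not LL(1).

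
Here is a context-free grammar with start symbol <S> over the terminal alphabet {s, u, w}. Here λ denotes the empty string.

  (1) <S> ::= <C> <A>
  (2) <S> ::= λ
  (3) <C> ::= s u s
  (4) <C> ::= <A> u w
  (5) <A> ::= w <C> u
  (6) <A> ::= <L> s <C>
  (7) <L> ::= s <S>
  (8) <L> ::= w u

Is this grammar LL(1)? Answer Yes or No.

FIRST(<S>) = {λ, s, w}
FIRST(<C>) = {s, w}
FIRST(<A>) = {s, w}
FIRST(<L>) = {s, w}
FOLLOW(<S>) = {$, s}
FOLLOW(<C>) = {$, s, u, w}
FOLLOW(<A>) = {$, s, u}
FOLLOW(<L>) = {s}
Cell M[<A>, w] receives both <A> ::= w <C> u and <A> ::= <L> s <C> — the grammar is not LL(1).

No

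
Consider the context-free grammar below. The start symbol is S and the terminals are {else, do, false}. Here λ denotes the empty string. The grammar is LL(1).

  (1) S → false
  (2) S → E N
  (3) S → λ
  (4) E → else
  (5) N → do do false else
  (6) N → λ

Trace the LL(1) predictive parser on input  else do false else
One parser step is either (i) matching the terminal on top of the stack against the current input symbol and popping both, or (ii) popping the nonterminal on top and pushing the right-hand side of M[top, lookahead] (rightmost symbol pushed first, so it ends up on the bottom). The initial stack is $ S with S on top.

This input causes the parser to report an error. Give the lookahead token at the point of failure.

     Stack               Input                 Action
  1  $ S                 else do false else $  expand S → E N
  2  $ N E               else do false else $  expand E → else
  3  $ N else            else do false else $  match else
  4  $ N                 do false else $       expand N → do do false else
  5  $ else false do do  do false else $       match do
  6  $ else false do     false else $          error: top is terminal do but lookahead is false

false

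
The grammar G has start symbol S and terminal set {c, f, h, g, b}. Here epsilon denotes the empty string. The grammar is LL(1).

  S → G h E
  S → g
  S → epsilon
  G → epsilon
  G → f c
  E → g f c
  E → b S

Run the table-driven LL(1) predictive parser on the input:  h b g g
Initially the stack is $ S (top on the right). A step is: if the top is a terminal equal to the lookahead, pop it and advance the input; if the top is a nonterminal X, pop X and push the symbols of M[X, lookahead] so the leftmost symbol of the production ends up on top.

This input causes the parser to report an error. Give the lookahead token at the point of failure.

g

     Stack    Input      Action
  1  $ S      h b g g $  expand S → G h E
  2  $ E h G  h b g g $  expand G → epsilon
  3  $ E h    h b g g $  match h
  4  $ E      b g g $    expand E → b S
  5  $ S b    b g g $    match b
  6  $ S      g g $      expand S → g
  7  $ g      g g $      match g
  8  $        g $        error: stack empty but input remains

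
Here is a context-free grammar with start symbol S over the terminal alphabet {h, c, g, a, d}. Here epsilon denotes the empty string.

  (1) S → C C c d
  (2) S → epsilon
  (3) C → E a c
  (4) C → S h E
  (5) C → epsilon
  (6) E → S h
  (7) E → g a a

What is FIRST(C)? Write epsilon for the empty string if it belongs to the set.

FIRST(S) = {epsilon, c, g, h}  (via C C c d)
FIRST(E) = {c, g, h}  (via S h)
FIRST(C) = {epsilon, c, g, h}  (via E a c, S h E)

{epsilon, c, g, h}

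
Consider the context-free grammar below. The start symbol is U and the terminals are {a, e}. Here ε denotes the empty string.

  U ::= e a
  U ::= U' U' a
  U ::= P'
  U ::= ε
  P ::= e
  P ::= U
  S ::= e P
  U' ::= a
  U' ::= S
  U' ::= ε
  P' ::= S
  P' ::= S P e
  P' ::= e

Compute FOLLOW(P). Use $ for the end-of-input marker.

{$, a, e}

FIRST(S) = {e}
FIRST(U') = {ε, a, e}  (via S)
FIRST(P') = {e}  (via S, S P e)
FIRST(U) = {ε, a, e}  (via U' U' a, P')
FIRST(P) = {ε, a, e}  (via U)
FOLLOW(U) includes $ since U is the start symbol.
FOLLOW(U'): in U::=U' U' a (occurrence 1), U' is followed by U' a with FIRST {a, e}; in U::=U' U' a (occurrence 2), U' is followed by a with FIRST {a}. Thus FOLLOW(U') = {a, e}.
FOLLOW(U): in P::=U, the suffix after U is empty, so FOLLOW(U) ⊇ FOLLOW(P) = {$, a, e}. Thus FOLLOW(U) = {$, a, e}.
FOLLOW(P'): in U::=P', the suffix after P' is empty, so FOLLOW(P') ⊇ FOLLOW(U) = {$, a, e}. Thus FOLLOW(P') = {$, a, e}.
FOLLOW(S): in U'::=S, the suffix after S is empty, so FOLLOW(S) ⊇ FOLLOW(U') = {a, e}; in P'::=S, the suffix after S is empty, so FOLLOW(S) ⊇ FOLLOW(P') = {$, a, e}; in P'::=S P e, S is followed by P e with FIRST {a, e}. Thus FOLLOW(S) = {$, a, e}.
FOLLOW(P): in S::=e P, the suffix after P is empty, so FOLLOW(P) ⊇ FOLLOW(S) = {$, a, e}; in P'::=S P e, P is followed by e with FIRST {e}. Thus FOLLOW(P) = {$, a, e}.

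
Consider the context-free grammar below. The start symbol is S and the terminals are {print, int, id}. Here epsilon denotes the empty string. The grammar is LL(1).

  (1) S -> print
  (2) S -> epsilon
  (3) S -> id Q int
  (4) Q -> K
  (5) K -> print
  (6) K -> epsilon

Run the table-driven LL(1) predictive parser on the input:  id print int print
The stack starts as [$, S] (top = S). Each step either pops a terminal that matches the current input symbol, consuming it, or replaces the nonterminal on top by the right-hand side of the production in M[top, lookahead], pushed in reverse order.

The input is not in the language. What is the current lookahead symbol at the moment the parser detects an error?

     Stack        Input                 Action
  1  $ S          id print int print $  expand S -> id Q int
  2  $ int Q id   id print int print $  match id
  3  $ int Q      print int print $     expand Q -> K
  4  $ int K      print int print $     expand K -> print
  5  $ int print  print int print $     match print
  6  $ int        int print $           match int
  7  $            print $               error: stack empty but input remains

print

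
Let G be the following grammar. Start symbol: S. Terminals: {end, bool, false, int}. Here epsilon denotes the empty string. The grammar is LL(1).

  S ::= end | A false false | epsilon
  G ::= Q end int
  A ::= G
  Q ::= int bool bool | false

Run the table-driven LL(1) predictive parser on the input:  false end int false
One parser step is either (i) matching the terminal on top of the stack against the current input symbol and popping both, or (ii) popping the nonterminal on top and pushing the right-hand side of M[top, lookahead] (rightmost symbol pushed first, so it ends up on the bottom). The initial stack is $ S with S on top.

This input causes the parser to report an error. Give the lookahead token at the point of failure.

     Stack                        Input                  Action
  1  $ S                          false end int false $  expand S ::= A false false
  2  $ false false A              false end int false $  expand A ::= G
  3  $ false false G              false end int false $  expand G ::= Q end int
  4  $ false false int end Q      false end int false $  expand Q ::= false
  5  $ false false int end false  false end int false $  match false
  6  $ false false int end        end int false $        match end
  7  $ false false int            int false $            match int
  8  $ false false                false $                match false
  9  $ false                      $                      error: top is terminal false but lookahead is $

$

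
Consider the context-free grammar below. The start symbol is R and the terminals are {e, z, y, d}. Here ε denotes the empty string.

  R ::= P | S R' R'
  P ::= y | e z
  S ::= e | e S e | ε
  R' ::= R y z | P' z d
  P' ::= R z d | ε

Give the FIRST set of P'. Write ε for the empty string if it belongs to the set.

{ε, e, y, z}

FIRST(P) = {e, y}
FIRST(S) = {ε, e}
FIRST(R) = {e, y, z}  (via P, S R' R')
FIRST(P') = {ε, e, y, z}  (via R z d)
FIRST(R') = {e, y, z}  (via R y z, P' z d)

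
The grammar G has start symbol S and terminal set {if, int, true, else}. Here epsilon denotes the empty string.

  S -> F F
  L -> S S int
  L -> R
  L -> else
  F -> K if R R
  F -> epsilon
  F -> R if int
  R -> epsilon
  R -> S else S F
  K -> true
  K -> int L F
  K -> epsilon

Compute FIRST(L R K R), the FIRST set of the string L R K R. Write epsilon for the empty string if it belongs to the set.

FIRST(K) = {epsilon, int, true}
FIRST(S) = {epsilon, else, if, int, true}  (via F F)
FIRST(R) = {epsilon, else, if, int, true}  (via S else S F)
FIRST(L) = {epsilon, else, if, int, true}  (via S S int, R)
FIRST(F) = {epsilon, else, if, int, true}  (via K if R R, R if int)
FIRST(L R K R): take FIRST of each symbol in turn, carrying on past any symbol whose FIRST contains epsilon; result {epsilon, else, if, int, true}.

{epsilon, else, if, int, true}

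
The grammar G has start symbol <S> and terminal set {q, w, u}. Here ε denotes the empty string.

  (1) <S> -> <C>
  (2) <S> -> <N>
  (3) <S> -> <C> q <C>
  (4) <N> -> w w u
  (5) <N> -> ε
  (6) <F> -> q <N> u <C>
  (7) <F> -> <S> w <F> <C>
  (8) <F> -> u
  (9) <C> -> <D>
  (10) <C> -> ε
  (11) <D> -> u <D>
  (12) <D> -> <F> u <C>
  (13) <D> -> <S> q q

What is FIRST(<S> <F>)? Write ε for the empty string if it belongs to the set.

FIRST(<N>) = {ε, w}
FIRST(<S>) = {ε, q, u, w}  (via <C>, <N>, <C> q <C>)
FIRST(<F>) = {q, u, w}  (via <S> w <F> <C>)
FIRST(<D>) = {q, u, w}  (via <F> u <C>, <S> q q)
FIRST(<C>) = {ε, q, u, w}  (via <D>)
FIRST(<S> <F>): take FIRST of each symbol in turn, carrying on past any symbol whose FIRST contains ε; result {q, u, w}.

{q, u, w}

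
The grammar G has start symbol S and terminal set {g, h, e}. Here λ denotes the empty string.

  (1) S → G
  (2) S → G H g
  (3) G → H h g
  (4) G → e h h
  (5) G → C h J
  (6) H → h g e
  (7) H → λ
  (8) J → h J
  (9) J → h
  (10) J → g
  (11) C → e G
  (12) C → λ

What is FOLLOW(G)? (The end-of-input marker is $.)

{$, g, h}

FIRST(H) = {λ, h}
FIRST(J) = {g, h}
FIRST(C) = {λ, e}
FIRST(G) = {e, h}  (via H h g, C h J)
FIRST(S) = {e, h}  (via G, G H g)
FOLLOW(S) includes $ since S is the start symbol.
FOLLOW(S): S appears on no right-hand side. Thus FOLLOW(S) = {$}.
FOLLOW(H): in S→G H g, H is followed by g with FIRST {g}; in G→H h g, H is followed by h g with FIRST {h}. Thus FOLLOW(H) = {g, h}.
FOLLOW(C): in G→C h J, C is followed by h J with FIRST {h}. Thus FOLLOW(C) = {h}.
FOLLOW(G): in S→G, the suffix after G is empty, so FOLLOW(G) ⊇ FOLLOW(S) = {$}; in S→G H g, G is followed by H g with FIRST {g, h}; in C→e G, the suffix after G is empty, so FOLLOW(G) ⊇ FOLLOW(C) = {h}. Thus FOLLOW(G) = {$, g, h}.
FOLLOW(J): in G→C h J, the suffix after J is empty, so FOLLOW(J) ⊇ FOLLOW(G) = {$, g, h}; in J→h J, the suffix after J is empty (adds nothing new). Thus FOLLOW(J) = {$, g, h}.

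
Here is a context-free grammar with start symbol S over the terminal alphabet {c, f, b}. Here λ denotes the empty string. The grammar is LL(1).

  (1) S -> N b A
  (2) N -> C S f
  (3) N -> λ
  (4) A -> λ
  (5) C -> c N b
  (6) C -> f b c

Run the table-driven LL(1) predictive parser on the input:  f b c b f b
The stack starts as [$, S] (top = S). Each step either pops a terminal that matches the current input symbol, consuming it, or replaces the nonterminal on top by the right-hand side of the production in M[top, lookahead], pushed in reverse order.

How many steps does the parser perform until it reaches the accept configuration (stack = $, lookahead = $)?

13

step 1: stack=$ S  input=f b c b f b $  — expand S -> N b A
step 2: stack=$ A b N  input=f b c b f b $  — expand N -> C S f
step 3: stack=$ A b f S C  input=f b c b f b $  — expand C -> f b c
step 4: stack=$ A b f S c b f  input=f b c b f b $  — match f
step 5: stack=$ A b f S c b  input=b c b f b $  — match b
step 6: stack=$ A b f S c  input=c b f b $  — match c
step 7: stack=$ A b f S  input=b f b $  — expand S -> N b A
step 8: stack=$ A b f A b N  input=b f b $  — expand N -> λ
step 9: stack=$ A b f A b  input=b f b $  — match b
step 10: stack=$ A b f A  input=f b $  — expand A -> λ
step 11: stack=$ A b f  input=f b $  — match f
step 12: stack=$ A b  input=b $  — match b
step 13: stack=$ A  input=$  — expand A -> λ
Accept reached after 13 steps.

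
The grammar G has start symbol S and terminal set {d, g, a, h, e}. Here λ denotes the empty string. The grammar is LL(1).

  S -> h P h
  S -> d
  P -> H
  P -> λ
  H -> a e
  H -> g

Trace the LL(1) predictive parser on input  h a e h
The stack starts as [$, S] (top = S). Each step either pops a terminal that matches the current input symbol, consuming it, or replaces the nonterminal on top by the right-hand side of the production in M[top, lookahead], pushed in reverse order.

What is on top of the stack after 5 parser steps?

e

step 1: stack=$ S  input=h a e h $  — expand S -> h P h
step 2: stack=$ h P h  input=h a e h $  — match h
step 3: stack=$ h P  input=a e h $  — expand P -> H
step 4: stack=$ h H  input=a e h $  — expand H -> a e
step 5: stack=$ h e a  input=a e h $  — match a
Stack after step 5: $ h e (top = e).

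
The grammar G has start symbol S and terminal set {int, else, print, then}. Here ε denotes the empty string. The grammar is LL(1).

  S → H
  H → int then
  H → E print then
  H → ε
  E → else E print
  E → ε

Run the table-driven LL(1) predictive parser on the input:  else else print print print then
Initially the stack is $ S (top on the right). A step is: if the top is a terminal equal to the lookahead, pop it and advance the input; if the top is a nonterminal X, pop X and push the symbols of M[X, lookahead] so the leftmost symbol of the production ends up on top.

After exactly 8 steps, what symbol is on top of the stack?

print

step 1: stack=$ S  input=else else print print print then $  — expand S → H
step 2: stack=$ H  input=else else print print print then $  — expand H → E print then
step 3: stack=$ then print E  input=else else print print print then $  — expand E → else E print
step 4: stack=$ then print print E else  input=else else print print print then $  — match else
step 5: stack=$ then print print E  input=else print print print then $  — expand E → else E print
step 6: stack=$ then print print print E else  input=else print print print then $  — match else
step 7: stack=$ then print print print E  input=print print print then $  — expand E → ε
step 8: stack=$ then print print print  input=print print print then $  — match print
Stack after step 8: $ then print print (top = print).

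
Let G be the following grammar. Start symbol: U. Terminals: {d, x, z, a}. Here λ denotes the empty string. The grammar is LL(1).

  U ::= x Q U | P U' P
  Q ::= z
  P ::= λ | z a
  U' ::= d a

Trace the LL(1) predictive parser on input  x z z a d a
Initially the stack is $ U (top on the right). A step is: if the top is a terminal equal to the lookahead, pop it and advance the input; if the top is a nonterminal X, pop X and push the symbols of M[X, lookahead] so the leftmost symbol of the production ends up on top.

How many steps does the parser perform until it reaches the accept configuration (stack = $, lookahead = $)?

12

step 1: stack=$ U  input=x z z a d a $  — expand U ::= x Q U
step 2: stack=$ U Q x  input=x z z a d a $  — match x
step 3: stack=$ U Q  input=z z a d a $  — expand Q ::= z
step 4: stack=$ U z  input=z z a d a $  — match z
step 5: stack=$ U  input=z a d a $  — expand U ::= P U' P
step 6: stack=$ P U' P  input=z a d a $  — expand P ::= z a
step 7: stack=$ P U' a z  input=z a d a $  — match z
step 8: stack=$ P U' a  input=a d a $  — match a
step 9: stack=$ P U'  input=d a $  — expand U' ::= d a
step 10: stack=$ P a d  input=d a $  — match d
step 11: stack=$ P a  input=a $  — match a
step 12: stack=$ P  input=$  — expand P ::= λ
Accept reached after 12 steps.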